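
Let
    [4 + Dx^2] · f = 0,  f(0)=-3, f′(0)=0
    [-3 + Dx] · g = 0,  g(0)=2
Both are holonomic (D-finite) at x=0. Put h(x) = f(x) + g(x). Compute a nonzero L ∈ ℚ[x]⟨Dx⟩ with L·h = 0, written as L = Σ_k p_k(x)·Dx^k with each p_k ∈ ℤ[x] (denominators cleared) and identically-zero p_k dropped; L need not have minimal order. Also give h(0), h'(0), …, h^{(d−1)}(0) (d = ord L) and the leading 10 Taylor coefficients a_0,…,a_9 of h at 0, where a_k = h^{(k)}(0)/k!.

f: a_k = -3, 0, 6, 0, -2, 0, 4/15, 0, -2/105, 0, …
g: a_k = 2, 6, 9, 9, 27/4, 81/20, 81/40, 243/280, 729/2240, 243/2240, …
Weyl lclm of L_f,L_g ⇒ L₀ (ord ≤ 3).
L = -12 + 4·Dx - 3·Dx^2 + Dx^3  (order 3).
h: a_k = -1, 6, 15, 9, 19/4, 81/20, 55/24, 243/280, 2059/6720, 243/2240, …
ICs: h(0) = -1, h′(0) = 6, h′′(0) = 30.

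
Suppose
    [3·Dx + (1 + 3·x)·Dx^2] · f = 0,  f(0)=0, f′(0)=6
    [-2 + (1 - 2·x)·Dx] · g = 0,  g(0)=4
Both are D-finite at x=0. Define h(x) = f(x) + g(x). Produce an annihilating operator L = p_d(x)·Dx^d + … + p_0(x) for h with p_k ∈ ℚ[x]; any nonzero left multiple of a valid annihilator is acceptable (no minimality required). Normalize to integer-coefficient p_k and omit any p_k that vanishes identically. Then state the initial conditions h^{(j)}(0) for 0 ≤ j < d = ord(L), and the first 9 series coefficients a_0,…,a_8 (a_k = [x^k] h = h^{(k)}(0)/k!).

f: a_k = 0, 6, -9, 18, -81/2, 486/5, -243, 4374/7, -6561/4, …
g: a_k = 4, 8, 16, 32, 64, 128, 256, 512, 1024, …
Sum ⇒ L₀ = lclm(L_f,L_g) in ℚ(x)⟨Dx⟩.
L = (-144 - 72·x)·Dx + (-6 - 216·x - 144·x^2)·Dx^2 + (7 + 13·x - 36·x^2 - 36·x^3)·Dx^3  (order 3).
h: a_k = 4, 14, 7, 50, 47/2, 1126/5, 13, 7958/7, -2465/4, …
ICs: h(0) = 4, h′(0) = 14, h′′(0) = 14.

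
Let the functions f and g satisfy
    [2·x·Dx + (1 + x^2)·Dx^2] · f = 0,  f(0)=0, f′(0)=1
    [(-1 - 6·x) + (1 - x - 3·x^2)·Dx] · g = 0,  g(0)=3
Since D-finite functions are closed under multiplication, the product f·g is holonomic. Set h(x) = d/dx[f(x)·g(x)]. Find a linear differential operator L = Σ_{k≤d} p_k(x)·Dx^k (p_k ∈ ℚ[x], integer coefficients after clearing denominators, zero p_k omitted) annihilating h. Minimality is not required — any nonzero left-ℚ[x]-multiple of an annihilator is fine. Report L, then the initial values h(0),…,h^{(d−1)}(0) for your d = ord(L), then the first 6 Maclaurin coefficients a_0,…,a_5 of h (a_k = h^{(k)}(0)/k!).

f: a_k = 0, 1, 0, -1/3, 0, 1/5, …
g: a_k = 3, 3, 12, 21, 57, 120, …
Product ⇒ symmetric product L₀, ord ≤ 2.
Derive L from L₀ (diff closure).
L = (46 + 186·x^2 + 72·x^3 + 324·x^4) + (10 + 62·x + 42·x^2 + 186·x^3 + 72·x^4 + 216·x^5)·Dx + (-3 + 2·x - 2·x^2 + 14·x^3 + 28·x^4 + 12·x^5 + 27·x^6)·Dx^2  (order 2).
h: a_k = 3, 6, 33, 80, 268, 3408/5, …
ICs: h(0) = 3, h′(0) = 6.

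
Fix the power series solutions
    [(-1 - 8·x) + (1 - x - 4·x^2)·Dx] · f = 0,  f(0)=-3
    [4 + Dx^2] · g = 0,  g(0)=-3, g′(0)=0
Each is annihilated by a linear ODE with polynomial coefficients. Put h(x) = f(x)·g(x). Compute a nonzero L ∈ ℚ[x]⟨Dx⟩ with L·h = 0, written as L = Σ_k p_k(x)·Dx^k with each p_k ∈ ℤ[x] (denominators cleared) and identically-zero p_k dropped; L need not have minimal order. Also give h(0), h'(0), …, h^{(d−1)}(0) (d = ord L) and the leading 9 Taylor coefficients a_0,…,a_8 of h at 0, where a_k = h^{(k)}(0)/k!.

L = (4 + 4·x + 16·x^2) + (2 + 16·x)·Dx + (-1 + x + 4·x^2)·Dx^2  (order 2).
h: a_k = 9, 9, 27, 63, 177, 429, 5681/5, 14261/5, 258897/35, …
ICs: h(0) = 9, h′(0) = 9.

f: a_k = -3, -3, -15, -27, -87, -195, -543, -1323, -3495, …
g: a_k = -3, 0, 6, 0, -2, 0, 4/15, 0, -2/105, …
f·g: L₀ = L_f ⊗_s L_g, ord ≤ 1·2.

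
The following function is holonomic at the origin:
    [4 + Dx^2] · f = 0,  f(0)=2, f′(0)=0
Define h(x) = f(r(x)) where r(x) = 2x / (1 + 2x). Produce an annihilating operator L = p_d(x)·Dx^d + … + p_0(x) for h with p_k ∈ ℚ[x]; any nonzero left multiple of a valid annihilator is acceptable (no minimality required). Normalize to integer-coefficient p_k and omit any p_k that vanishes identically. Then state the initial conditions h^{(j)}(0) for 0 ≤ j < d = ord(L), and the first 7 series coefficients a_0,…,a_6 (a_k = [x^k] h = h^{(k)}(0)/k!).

f: a_k = 2, 0, -4, 0, 4/3, 0, -8/45, …
f∘r: x↦r, Dx↦Dx/r' in L_f ⇒ L₀.
L = 16 + (4 + 24·x + 48·x^2 + 32·x^3)·Dx + (1 + 8·x + 24·x^2 + 32·x^3 + 16·x^4)·Dx^2  (order 2).
h: a_k = 2, 0, -16, 64, -512/3, 1024/3, -19712/45, …
ICs: h(0) = 2, h′(0) = 0.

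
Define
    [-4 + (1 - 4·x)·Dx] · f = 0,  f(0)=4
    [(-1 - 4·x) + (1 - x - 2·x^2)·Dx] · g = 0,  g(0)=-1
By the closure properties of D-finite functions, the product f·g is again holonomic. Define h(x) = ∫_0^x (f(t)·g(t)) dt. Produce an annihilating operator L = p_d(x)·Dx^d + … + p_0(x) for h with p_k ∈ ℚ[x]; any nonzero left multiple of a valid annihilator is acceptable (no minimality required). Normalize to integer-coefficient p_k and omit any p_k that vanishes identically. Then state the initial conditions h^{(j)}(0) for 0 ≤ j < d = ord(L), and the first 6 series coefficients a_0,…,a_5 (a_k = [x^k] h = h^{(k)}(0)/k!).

f: a_k = 4, 16, 64, 256, 1024, 4096, …
g: a_k = -1, -1, -3, -5, -11, -21, …
L₀ := L_f ⊗_s L_g (sym. prod.), ord ≤ 1.
Integrate: L := L₀·Dx.
L = (-5 + 4·x + 24·x^2)·Dx + (1 - 5·x + 2·x^2 + 8·x^3)·Dx^2  (order 2).
h: a_k = 0, -4, -10, -92/3, -97, -1596/5, …
ICs: h(0) = 0, h′(0) = -4.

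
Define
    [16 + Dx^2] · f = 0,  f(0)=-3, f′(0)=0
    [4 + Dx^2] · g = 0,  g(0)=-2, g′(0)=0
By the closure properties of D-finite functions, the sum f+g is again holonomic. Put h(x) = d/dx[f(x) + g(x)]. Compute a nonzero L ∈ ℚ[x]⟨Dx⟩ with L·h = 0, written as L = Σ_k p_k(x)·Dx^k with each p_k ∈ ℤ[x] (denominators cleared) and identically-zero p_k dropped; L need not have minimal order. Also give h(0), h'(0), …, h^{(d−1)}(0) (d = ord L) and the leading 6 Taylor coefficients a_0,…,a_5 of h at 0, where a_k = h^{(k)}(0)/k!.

f: a_k = -3, 0, 24, 0, -32, 0, …
g: a_k = -2, 0, 4, 0, -4/3, 0, …
L₀ := lclm(L_f,L_g); ord L₀ ≤ 2+2.
Derive L from L₀ (diff closure).
L = 64 + 20·Dx^2 + Dx^4  (order 4).
h: a_k = 0, 56, 0, -400/3, 0, 1552/15, …
ICs: h(0) = 0, h′(0) = 56, h′′(0) = 0, h′′′(0) = -800.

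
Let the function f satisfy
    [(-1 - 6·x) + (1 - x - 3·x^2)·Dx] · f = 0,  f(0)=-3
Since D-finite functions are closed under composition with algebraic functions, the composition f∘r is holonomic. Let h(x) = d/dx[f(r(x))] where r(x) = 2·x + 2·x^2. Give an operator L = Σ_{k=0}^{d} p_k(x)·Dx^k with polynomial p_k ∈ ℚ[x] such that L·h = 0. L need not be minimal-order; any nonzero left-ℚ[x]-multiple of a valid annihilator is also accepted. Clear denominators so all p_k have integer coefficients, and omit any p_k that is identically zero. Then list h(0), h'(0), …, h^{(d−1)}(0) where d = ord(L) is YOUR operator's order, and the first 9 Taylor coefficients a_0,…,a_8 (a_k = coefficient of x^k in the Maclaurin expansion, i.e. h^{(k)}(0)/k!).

L = (18 + 156·x + 804·x^2 + 2736·x^3 + 4968·x^4 + 4320·x^5 + 1440·x^6) + (-1 - 12·x + 6·x^2 + 268·x^3 + 900·x^4 + 1368·x^5 + 1008·x^6 + 288·x^7)·Dx  (order 1).
h: a_k = -6, -108, -792, -5856, -39960, -260784, -1659840, -10336896, -63386496, …
ICs: h(0) = -6.

f: a_k = -3, -3, -12, -21, -57, -120, -291, -651, -1524, …
L₀ from L_f via x↦r, Dx↦r'^{-1}Dx.
h=h₀': d/dx-closure on L₀ ⇒ L.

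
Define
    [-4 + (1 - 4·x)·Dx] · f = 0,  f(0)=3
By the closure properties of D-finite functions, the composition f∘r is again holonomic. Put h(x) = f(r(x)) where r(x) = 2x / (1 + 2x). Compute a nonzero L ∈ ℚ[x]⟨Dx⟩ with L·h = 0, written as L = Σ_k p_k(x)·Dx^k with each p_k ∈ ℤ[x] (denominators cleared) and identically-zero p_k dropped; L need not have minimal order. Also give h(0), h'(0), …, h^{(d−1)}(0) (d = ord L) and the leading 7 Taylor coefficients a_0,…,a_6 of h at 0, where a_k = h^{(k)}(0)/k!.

f: a_k = 3, 12, 48, 192, 768, 3072, 12288, …
L₀ from L_f via x↦r, Dx↦r'^{-1}Dx.
L = 8 + (-1 + 4·x + 12·x^2)·Dx  (order 1).
h: a_k = 3, 24, 144, 864, 5184, 31104, 186624, …
ICs: h(0) = 3.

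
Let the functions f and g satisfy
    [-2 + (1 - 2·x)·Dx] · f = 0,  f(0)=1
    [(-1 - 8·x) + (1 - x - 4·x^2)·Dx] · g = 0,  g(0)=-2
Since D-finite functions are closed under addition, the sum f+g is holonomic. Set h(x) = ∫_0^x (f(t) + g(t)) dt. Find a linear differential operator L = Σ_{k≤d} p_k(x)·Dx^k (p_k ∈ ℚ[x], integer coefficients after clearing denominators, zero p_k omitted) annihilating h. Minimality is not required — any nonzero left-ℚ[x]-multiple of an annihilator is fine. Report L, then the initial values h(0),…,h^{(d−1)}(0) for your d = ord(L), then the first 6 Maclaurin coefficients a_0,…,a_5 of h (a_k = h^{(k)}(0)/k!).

f: a_k = 1, 2, 4, 8, 16, 32, …
g: a_k = -2, -2, -10, -18, -58, -130, …
L₀ := lclm(L_f,L_g); ord L₀ ≤ 1+1.
h=∫₀ˣh₀: take L = L₀·Dx.
L = (12 - 48·x + 192·x^2 - 128·x^3)·Dx + (-2 - 96·x^2 + 352·x^3 - 256·x^4)·Dx^2 + (-1 + 11·x - 30·x^2 + 80·x^4 - 64·x^5)·Dx^3  (order 3).
h: a_k = 0, -1, 0, -2, -5/2, -42/5, …
ICs: h(0) = 0, h′(0) = -1, h′′(0) = 0.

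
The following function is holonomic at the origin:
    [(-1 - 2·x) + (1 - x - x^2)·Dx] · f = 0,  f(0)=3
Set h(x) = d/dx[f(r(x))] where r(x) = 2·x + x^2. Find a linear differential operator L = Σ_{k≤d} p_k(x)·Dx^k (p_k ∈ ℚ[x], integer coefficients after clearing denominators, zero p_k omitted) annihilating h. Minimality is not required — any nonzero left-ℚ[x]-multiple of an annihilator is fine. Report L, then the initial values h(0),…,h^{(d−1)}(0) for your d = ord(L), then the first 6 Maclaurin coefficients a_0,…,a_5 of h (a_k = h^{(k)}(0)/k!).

L = (9 + 42·x + 105·x^2 + 164·x^3 + 141·x^4 + 60·x^5 + 10·x^6) + (-1 - 3·x + 9·x^2 + 39·x^3 + 55·x^4 + 39·x^5 + 14·x^6 + 2·x^7)·Dx  (order 1).
h: a_k = 6, 54, 288, 1416, 6510, 28710, …
ICs: h(0) = 6.

f: a_k = 3, 3, 6, 9, 15, 24, …
L₀ from L_f via x↦r, Dx↦r'^{-1}Dx.
h=h₀': d/dx-closure on L₀ ⇒ L.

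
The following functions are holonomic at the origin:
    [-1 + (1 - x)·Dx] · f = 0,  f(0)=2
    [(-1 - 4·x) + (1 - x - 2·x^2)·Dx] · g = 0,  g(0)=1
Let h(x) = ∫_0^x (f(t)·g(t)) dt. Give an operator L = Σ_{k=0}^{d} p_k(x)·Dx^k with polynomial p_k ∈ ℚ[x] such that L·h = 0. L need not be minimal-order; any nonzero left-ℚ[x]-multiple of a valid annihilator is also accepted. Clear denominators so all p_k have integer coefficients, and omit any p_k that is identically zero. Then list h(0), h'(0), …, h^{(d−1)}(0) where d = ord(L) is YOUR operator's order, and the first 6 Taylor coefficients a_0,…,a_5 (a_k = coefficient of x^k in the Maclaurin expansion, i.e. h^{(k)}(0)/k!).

L = (-2 - 2·x + 6·x^2)·Dx + (1 - 2·x - x^2 + 2·x^3)·Dx^2  (order 2).
h: a_k = 0, 2, 2, 10/3, 5, 42/5, …
ICs: h(0) = 0, h′(0) = 2.

f: a_k = 2, 2, 2, 2, 2, 2, …
g: a_k = 1, 1, 3, 5, 11, 21, …
L₀ := L_f ⊗_s L_g (sym. prod.), ord ≤ 1.
h=∫₀ˣh₀: take L = L₀·Dx.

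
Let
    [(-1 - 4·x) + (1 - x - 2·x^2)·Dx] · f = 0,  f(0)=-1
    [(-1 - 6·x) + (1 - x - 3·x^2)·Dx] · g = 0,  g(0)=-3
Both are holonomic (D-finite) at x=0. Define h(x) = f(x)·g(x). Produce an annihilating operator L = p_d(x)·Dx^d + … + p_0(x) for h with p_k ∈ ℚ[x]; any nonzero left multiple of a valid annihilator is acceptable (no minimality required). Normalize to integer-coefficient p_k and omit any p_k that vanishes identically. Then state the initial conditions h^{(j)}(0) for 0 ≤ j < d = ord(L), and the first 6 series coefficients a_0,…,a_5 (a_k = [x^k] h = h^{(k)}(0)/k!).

L = (-2 - 8·x + 15·x^2 + 24·x^3) + (1 - 2·x - 4·x^2 + 5·x^3 + 6·x^4)·Dx  (order 1).
h: a_k = 3, 6, 24, 57, 162, 396, …
ICs: h(0) = 3.

f: a_k = -1, -1, -3, -5, -11, -21, …
g: a_k = -3, -3, -12, -21, -57, -120, …
h₀=f·g: eliminate ⇒ L₀, order ≤ 1·1.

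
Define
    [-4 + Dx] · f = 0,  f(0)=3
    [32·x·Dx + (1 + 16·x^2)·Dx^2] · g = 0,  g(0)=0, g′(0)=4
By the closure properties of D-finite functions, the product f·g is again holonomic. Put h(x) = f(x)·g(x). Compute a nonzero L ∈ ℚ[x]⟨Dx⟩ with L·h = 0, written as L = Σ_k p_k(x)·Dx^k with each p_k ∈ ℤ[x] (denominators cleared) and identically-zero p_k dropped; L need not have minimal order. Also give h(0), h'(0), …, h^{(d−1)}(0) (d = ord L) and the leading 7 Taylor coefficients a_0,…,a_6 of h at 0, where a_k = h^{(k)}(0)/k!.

f: a_k = 3, 12, 24, 32, 32, 128/5, 256/15, …
g: a_k = 0, 4, 0, -64/3, 0, 1024/5, 0, …
Sym-product of L_f,L_g gives L₀ (≤ ord 2).
L = (16 - 128·x + 256·x^2) + (-8 + 32·x - 128·x^2)·Dx + (1 + 16·x^2)·Dx^2  (order 2).
h: a_k = 0, 12, 48, 32, -128, 1152/5, 5632/3, …
ICs: h(0) = 0, h′(0) = 12.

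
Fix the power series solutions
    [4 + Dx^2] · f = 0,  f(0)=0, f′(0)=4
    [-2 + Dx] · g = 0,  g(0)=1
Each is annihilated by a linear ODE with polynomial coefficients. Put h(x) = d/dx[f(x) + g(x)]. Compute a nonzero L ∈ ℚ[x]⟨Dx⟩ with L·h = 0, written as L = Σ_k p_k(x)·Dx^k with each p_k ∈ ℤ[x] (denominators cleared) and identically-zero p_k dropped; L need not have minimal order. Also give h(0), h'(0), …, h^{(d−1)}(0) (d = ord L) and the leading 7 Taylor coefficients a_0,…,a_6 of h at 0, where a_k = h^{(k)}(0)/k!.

L = 8 - 4·Dx + 2·Dx^2 - Dx^3  (order 3).
h: a_k = 6, 4, -4, 8/3, 4, 8/15, -8/45, …
ICs: h(0) = 6, h′(0) = 4, h′′(0) = -8.

f: a_k = 0, 4, 0, -8/3, 0, 8/15, 0, …
g: a_k = 1, 2, 2, 4/3, 2/3, 4/15, 4/45, …
Weyl lclm of L_f,L_g ⇒ L₀ (ord ≤ 3).
Differentiate: ansatz ord ≤ ord L₀ ⇒ L.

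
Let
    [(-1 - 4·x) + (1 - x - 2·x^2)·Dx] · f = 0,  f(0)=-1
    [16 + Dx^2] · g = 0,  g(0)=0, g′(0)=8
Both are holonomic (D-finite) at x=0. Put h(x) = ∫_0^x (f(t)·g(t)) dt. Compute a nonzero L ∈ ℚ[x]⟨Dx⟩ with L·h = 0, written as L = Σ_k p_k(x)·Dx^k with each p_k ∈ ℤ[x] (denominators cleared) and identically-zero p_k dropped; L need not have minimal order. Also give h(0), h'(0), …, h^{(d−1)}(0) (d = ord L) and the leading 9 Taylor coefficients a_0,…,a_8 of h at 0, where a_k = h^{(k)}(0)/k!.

f: a_k = -1, -1, -3, -5, -11, -21, -43, -85, -171, …
g: a_k = 0, 8, 0, -64/3, 0, 256/15, 0, -2048/315, 0, …
Product ⇒ symmetric product L₀, ord ≤ 2.
h=∫₀ˣh₀: take L = L₀·Dx.
L = (-12 + 16·x + 32·x^2)·Dx + (2 + 8·x)·Dx^2 + (-1 + x + 2·x^2)·Dx^3  (order 3).
h: a_k = 0, 0, -4, -8/3, -2/3, -56/15, -308/45, -56/5, -1213/63, …
ICs: h(0) = 0, h′(0) = 0, h′′(0) = -8.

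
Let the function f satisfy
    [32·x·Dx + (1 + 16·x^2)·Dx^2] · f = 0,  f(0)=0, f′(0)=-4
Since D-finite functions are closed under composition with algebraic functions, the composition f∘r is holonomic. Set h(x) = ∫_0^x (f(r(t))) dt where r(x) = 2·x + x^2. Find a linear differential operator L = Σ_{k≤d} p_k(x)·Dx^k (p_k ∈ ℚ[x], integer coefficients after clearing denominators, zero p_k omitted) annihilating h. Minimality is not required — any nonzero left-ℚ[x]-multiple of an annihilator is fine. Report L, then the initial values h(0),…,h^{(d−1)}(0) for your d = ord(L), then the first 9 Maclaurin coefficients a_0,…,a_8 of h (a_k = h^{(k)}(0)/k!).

L = (-1 + 128·x + 256·x^2 + 192·x^3 + 48·x^4)·Dx^2 + (1 + x + 64·x^2 + 128·x^3 + 80·x^4 + 16·x^5)·Dx^3  (order 3).
h: a_k = 0, 0, -4, -4/3, 128/3, 256/5, -16064/15, -49088/21, 247808/7, …
ICs: h(0) = 0, h′(0) = 0, h′′(0) = -8.

f: a_k = 0, -4, 0, 64/3, 0, -1024/5, 0, 16384/7, 0, …
Substitute x→r, Dx→(1/r')Dx; clear ⇒ L₀.
Integrate: L := L₀·Dx.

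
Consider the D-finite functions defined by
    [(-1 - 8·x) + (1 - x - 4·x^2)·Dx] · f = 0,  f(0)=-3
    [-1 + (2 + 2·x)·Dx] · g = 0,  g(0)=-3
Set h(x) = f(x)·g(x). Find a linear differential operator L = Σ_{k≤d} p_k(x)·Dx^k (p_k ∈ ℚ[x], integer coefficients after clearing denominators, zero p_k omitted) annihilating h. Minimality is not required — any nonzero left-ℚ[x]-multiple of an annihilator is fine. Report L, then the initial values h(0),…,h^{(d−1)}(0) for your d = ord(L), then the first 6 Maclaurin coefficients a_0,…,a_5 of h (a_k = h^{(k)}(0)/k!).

L = (3 + 17·x + 12·x^2) + (-2 + 10·x^2 + 8·x^3)·Dx  (order 1).
h: a_k = 9, 27/2, 387/8, 1647/16, 37899/128, 181269/256, …
ICs: h(0) = 9.

f: a_k = -3, -3, -15, -27, -87, -195, …
g: a_k = -3, -3/2, 3/8, -3/16, 15/128, -21/256, …
Sym-product of L_f,L_g gives L₀ (≤ ord 1).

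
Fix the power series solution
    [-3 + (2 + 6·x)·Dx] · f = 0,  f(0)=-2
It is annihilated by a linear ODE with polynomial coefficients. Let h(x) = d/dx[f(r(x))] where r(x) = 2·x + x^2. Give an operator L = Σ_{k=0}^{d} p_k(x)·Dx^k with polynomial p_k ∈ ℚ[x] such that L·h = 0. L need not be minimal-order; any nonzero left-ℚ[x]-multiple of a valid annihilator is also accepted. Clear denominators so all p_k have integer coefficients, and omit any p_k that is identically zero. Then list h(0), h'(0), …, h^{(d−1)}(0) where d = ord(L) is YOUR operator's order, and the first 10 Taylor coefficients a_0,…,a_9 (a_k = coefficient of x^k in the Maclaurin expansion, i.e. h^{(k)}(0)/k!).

f: a_k = -2, -3, 9/4, -27/8, 405/64, -1701/128, 15309/512, -72171/1024, 2814669/16384, -14073345/32768, …
Substitute x→r, Dx→(1/r')Dx; clear ⇒ L₀.
h=h₀': d/dx-closure on L₀ ⇒ L.
L = -2 + (-1 - 7·x - 9·x^2 - 3·x^3)·Dx  (order 1).
h: a_k = -6, 12, -54, 252, -1215, 5994, -30051, 152442, -3120849/4, 8042085/2, …
ICs: h(0) = -6.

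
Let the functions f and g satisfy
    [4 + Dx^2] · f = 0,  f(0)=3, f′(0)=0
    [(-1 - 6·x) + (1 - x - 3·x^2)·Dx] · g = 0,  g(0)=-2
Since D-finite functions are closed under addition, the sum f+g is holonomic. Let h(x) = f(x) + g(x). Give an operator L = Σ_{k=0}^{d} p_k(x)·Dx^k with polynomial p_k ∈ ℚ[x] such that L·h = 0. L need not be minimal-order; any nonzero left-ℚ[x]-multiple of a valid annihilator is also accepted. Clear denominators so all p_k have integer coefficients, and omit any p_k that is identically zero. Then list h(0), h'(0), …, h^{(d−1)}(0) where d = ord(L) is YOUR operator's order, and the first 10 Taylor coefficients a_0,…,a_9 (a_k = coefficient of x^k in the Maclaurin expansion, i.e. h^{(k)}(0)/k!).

L = (-92 - 608·x - 512·x^2 - 1104·x^3 - 360·x^4 - 432·x^5) + (24 - 4·x - 24·x^2 - 80·x^3 - 180·x^4 - 216·x^5 - 216·x^6)·Dx + (-23 - 152·x - 128·x^2 - 276·x^3 - 90·x^4 - 108·x^5)·Dx^2 + (6 - x - 6·x^2 - 20·x^3 - 45·x^4 - 54·x^5 - 54·x^6)·Dx^3  (order 3).
h: a_k = 1, -2, -14, -14, -36, -80, -2914/15, -434, -106678/105, -2318, …
ICs: h(0) = 1, h′(0) = -2, h′′(0) = -28.

f: a_k = 3, 0, -6, 0, 2, 0, -4/15, 0, 2/105, 0, …
g: a_k = -2, -2, -8, -14, -38, -80, -194, -434, -1016, -2318, …
Weyl lclm of L_f,L_g ⇒ L₀ (ord ≤ 3).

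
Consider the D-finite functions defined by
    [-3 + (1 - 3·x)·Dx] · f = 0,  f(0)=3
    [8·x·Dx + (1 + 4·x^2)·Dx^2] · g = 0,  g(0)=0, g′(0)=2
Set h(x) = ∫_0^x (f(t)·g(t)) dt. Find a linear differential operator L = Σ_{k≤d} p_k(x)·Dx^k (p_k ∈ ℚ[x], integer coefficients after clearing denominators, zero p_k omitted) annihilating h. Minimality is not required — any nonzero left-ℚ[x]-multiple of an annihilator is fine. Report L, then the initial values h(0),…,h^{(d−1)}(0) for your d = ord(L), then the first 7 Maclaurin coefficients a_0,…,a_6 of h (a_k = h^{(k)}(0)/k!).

f: a_k = 3, 9, 27, 81, 243, 729, 2187, …
g: a_k = 0, 2, 0, -8/3, 0, 32/5, 0, …
L₀ := L_f ⊗_s L_g (sym. prod.), ord ≤ 2.
∫: right-multiply L₀ by Dx.
L = 24·x·Dx + (6 - 8·x + 48·x^2)·Dx^2 + (-1 + 3·x - 4·x^2 + 12·x^3)·Dx^3  (order 3).
h: a_k = 0, 0, 3, 6, 23/2, 138/5, 361/5, …
ICs: h(0) = 0, h′(0) = 0, h′′(0) = 6.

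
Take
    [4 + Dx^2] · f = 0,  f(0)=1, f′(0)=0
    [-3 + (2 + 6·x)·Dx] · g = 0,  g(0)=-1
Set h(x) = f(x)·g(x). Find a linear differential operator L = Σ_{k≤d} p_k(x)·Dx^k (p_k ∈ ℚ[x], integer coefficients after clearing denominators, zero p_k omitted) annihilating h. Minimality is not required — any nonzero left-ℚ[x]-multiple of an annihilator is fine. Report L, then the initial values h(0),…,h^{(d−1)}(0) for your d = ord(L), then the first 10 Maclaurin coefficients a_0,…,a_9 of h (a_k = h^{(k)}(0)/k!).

L = (43 + 96·x + 144·x^2) + (-12 - 36·x)·Dx + (4 + 24·x + 36·x^2)·Dx^2  (order 2).
h: a_k = -1, -3/2, 25/8, 21/16, 95/384, -1093/256, 435961/46080, -704789/30720, 598666367/10321920, -1022227369/6881280, …
ICs: h(0) = -1, h′(0) = -3/2.

f: a_k = 1, 0, -2, 0, 2/3, 0, -4/45, 0, 2/315, 0, …
g: a_k = -1, -3/2, 9/8, -27/16, 405/128, -1701/256, 15309/1024, -72171/2048, 2814669/32768, -14073345/65536, …
h₀=f·g: eliminate ⇒ L₀, order ≤ 2·1.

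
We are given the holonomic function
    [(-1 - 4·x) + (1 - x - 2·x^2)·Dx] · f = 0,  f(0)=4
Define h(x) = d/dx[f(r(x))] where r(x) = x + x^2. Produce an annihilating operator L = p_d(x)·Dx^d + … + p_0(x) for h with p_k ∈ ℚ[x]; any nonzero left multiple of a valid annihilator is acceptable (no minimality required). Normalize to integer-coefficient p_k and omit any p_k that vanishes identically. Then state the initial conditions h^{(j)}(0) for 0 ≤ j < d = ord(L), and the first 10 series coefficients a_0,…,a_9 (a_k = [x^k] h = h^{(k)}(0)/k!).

L = (8 + 10·x + 30·x^2 + 40·x^3 + 20·x^4) + (-1 - x + 5·x^2 + 10·x^3 + 10·x^4 + 4·x^5)·Dx  (order 1).
h: a_k = 4, 32, 132, 464, 1600, 5256, 16716, 52224, 160524, 487240, …
ICs: h(0) = 4.

f: a_k = 4, 4, 12, 20, 44, 84, 172, 340, 684, 1364, …
L₀ from L_f via x↦r, Dx↦r'^{-1}Dx.
h=h₀': d/dx-closure on L₀ ⇒ L.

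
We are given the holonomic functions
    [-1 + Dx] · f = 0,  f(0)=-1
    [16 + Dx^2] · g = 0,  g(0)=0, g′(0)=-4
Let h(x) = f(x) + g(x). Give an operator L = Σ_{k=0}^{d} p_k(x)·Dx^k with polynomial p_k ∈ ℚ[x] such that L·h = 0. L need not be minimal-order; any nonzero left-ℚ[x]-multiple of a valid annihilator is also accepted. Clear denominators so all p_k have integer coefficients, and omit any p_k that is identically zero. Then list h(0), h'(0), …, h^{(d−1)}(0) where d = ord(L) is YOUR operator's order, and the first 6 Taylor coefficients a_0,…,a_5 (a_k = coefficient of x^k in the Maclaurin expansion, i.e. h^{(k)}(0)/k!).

f: a_k = -1, -1, -1/2, -1/6, -1/24, -1/120, …
g: a_k = 0, -4, 0, 32/3, 0, -128/15, …
f+g: L₀ = lclm(L_f,L_g), ord ≤ 1+2.
L = -16 + 16·Dx - Dx^2 + Dx^3  (order 3).
h: a_k = -1, -5, -1/2, 21/2, -1/24, -205/24, …
ICs: h(0) = -1, h′(0) = -5, h′′(0) = -1.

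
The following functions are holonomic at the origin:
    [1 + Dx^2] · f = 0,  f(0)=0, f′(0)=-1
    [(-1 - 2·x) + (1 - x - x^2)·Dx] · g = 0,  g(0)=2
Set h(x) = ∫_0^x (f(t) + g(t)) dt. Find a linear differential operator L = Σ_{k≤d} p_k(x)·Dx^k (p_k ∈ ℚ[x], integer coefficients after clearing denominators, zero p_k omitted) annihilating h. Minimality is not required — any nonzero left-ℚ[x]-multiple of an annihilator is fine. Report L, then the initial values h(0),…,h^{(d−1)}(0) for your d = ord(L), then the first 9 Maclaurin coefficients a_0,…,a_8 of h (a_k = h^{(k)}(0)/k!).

f: a_k = 0, -1, 0, 1/6, 0, -1/120, 0, 1/5040, 0, …
g: a_k = 2, 2, 4, 6, 10, 16, 26, 42, 68, …
f+g: L₀ = lclm(L_f,L_g), ord ≤ 2+1.
Integrate: L := L₀·Dx.
L = (-19 - 48·x - 31·x^2 - 24·x^3 - 5·x^4 - 2·x^5)·Dx + (5 - x - 4·x^2 - 7·x^3 - 6·x^4 - 3·x^5 - x^6)·Dx^2 + (-19 - 48·x - 31·x^2 - 24·x^3 - 5·x^4 - 2·x^5)·Dx^3 + (5 - x - 4·x^2 - 7·x^3 - 6·x^4 - 3·x^5 - x^6)·Dx^4  (order 4).
h: a_k = 0, 2, 1/2, 4/3, 37/24, 2, 1919/720, 26/7, 211681/40320, …
ICs: h(0) = 0, h′(0) = 2, h′′(0) = 1, h′′′(0) = 8.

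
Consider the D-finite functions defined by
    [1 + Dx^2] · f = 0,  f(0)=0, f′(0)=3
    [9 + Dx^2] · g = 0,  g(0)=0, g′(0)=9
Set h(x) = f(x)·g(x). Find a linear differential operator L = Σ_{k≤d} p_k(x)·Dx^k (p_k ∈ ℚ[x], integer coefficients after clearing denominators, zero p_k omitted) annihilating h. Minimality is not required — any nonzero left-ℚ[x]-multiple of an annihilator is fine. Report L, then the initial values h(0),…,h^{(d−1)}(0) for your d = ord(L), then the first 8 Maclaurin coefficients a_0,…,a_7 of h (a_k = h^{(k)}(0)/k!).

f: a_k = 0, 3, 0, -1/2, 0, 1/40, 0, -1/1680, …
g: a_k = 0, 9, 0, -27/2, 0, 243/40, 0, -729/560, …
f·g: L₀ = L_f ⊗_s L_g, ord ≤ 2·2.
L = 64 + 20·Dx^2 + Dx^4  (order 4).
h: a_k = 0, 0, 27, 0, -45, 0, 126/5, 0, …
ICs: h(0) = 0, h′(0) = 0, h′′(0) = 54, h′′′(0) = 0.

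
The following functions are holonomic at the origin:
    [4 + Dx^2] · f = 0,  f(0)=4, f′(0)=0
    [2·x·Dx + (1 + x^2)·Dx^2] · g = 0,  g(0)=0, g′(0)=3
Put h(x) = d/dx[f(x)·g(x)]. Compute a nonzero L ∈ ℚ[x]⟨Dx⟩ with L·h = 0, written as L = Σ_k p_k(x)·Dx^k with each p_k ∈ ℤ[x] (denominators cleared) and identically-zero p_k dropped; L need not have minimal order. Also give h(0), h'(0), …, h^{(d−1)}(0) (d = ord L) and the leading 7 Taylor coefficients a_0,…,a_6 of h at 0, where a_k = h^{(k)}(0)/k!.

L = (512 + 1824·x^2 + 2768·x^4 + 1920·x^6 + 912·x^8 + 320·x^10 + 64·x^12) + (248·x + 944·x^3 + 1240·x^5 + 800·x^7 + 320·x^9 + 64·x^11)·Dx + (168 + 652·x^2 + 1080·x^4 + 892·x^6 + 488·x^8 + 176·x^10 + 32·x^12)·Dx^2 + (62·x + 236·x^3 + 310·x^5 + 200·x^7 + 80·x^9 + 16·x^11)·Dx^3 + (10 + 49·x^2 + 97·x^4 + 103·x^6 + 65·x^8 + 24·x^10 + 4·x^12)·Dx^4  (order 4).
h: a_k = 12, 0, -84, 0, 92, 0, -1076/15, …
ICs: h(0) = 12, h′(0) = 0, h′′(0) = -168, h′′′(0) = 0.

f: a_k = 4, 0, -8, 0, 8/3, 0, -16/45, …
g: a_k = 0, 3, 0, -1, 0, 3/5, 0, …
h₀=f·g: eliminate ⇒ L₀, order ≤ 2·2.
Differentiate: ansatz ord ≤ ord L₀ ⇒ L.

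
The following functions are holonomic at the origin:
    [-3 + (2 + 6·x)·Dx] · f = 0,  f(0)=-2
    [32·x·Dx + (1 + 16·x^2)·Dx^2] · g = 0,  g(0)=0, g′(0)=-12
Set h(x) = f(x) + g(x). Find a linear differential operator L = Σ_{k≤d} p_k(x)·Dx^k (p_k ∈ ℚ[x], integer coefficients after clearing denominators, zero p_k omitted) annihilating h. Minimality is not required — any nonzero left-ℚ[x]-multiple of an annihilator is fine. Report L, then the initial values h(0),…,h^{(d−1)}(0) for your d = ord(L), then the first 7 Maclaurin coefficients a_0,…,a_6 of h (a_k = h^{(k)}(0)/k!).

f: a_k = -2, -3, 9/4, -27/8, 405/64, -1701/128, 15309/512, …
g: a_k = 0, -12, 0, 64, 0, -3072/5, 0, …
f+g: L₀ = lclm(L_f,L_g), ord ≤ 1+2.
L = (-192 - 1440·x + 9216·x^2 + 13824·x^3)·Dx + (-155 - 768·x + 4128·x^2 + 36864·x^3 + 48384·x^4)·Dx^2 + (-6 + 110·x + 576·x^2 + 2624·x^3 + 10752·x^4 + 13824·x^5)·Dx^3  (order 3).
h: a_k = -2, -15, 9/4, 485/8, 405/64, -401721/640, 15309/512, …
ICs: h(0) = -2, h′(0) = -15, h′′(0) = 9/2.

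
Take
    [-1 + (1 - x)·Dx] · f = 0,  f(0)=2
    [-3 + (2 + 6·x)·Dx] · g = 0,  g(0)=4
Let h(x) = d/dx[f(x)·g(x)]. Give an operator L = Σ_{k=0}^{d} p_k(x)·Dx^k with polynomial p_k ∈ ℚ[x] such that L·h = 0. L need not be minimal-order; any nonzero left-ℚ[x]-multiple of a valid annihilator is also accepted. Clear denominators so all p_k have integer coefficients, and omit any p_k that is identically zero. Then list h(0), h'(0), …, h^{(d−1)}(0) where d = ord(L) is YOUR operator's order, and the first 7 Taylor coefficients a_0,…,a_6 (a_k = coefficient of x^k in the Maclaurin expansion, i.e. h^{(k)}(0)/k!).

L = (11 + 90·x + 27·x^2) + (-10 - 26·x + 18·x^2 + 18·x^3)·Dx  (order 1).
h: a_k = 20, 22, 147/2, -13/4, 8375/32, -25827/64, 384671/256, …
ICs: h(0) = 20.

f: a_k = 2, 2, 2, 2, 2, 2, 2, …
g: a_k = 4, 6, -9/2, 27/4, -405/32, 1701/64, -15309/256, …
Product ⇒ symmetric product L₀, ord ≤ 1.
Differentiate: ansatz ord ≤ ord L₀ ⇒ L.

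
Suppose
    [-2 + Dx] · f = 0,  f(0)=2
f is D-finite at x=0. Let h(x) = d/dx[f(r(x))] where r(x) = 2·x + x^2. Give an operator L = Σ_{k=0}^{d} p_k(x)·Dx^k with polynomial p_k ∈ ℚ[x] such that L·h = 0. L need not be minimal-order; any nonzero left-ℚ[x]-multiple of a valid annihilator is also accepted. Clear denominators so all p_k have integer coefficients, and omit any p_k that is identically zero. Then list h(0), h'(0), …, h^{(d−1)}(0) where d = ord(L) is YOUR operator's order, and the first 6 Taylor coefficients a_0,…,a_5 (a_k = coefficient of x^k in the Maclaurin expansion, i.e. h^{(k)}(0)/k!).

L = (5 + 8·x + 4·x^2) + (-1 - x)·Dx  (order 1).
h: a_k = 8, 40, 112, 688/3, 1136/3, 7984/15, …
ICs: h(0) = 8.

f: a_k = 2, 4, 4, 8/3, 4/3, 8/15, …
f∘r: x↦r, Dx↦Dx/r' in L_f ⇒ L₀.
Differentiate: ansatz ord ≤ ord L₀ ⇒ L.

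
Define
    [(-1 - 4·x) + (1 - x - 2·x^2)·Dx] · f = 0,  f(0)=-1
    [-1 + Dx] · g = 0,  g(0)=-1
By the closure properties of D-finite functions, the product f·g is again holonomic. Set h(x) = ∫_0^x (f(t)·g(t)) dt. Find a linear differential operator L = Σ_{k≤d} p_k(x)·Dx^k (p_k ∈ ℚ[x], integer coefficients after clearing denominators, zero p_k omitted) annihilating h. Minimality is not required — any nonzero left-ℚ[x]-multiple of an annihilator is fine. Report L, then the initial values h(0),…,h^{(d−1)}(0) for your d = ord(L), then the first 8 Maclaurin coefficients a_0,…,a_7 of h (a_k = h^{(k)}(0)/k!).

L = (2 + 3·x - 2·x^2)·Dx + (-1 + x + 2·x^2)·Dx^2  (order 2).
h: a_k = 0, 1, 1, 3/2, 13/6, 85/24, 701/120, 50737/5040, …
ICs: h(0) = 0, h′(0) = 1.

f: a_k = -1, -1, -3, -5, -11, -21, -43, -85, …
g: a_k = -1, -1, -1/2, -1/6, -1/24, -1/120, -1/720, -1/5040, …
Sym-product of L_f,L_g gives L₀ (≤ ord 1).
h=∫h₀ ⇒ L = L₀·Dx.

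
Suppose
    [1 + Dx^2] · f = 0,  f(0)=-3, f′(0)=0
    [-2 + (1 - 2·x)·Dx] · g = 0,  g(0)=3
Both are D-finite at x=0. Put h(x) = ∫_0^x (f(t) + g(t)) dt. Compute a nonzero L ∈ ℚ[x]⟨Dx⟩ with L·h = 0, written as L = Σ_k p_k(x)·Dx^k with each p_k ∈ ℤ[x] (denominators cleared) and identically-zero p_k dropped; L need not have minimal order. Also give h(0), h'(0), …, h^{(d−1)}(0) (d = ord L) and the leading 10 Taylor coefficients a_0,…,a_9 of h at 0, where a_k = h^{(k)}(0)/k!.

f: a_k = -3, 0, 3/2, 0, -1/8, 0, 1/240, 0, -1/13440, 0, …
g: a_k = 3, 6, 12, 24, 48, 96, 192, 384, 768, 1536, …
h₀=f+g: left-lcm gives L₀, ord ≤ 3.
Integrate: L := L₀·Dx.
L = (-50 + 8·x - 8·x^2)·Dx + (9 - 22·x + 12·x^2 - 8·x^3)·Dx^2 + (-50 + 8·x - 8·x^2)·Dx^3 + (9 - 22·x + 12·x^2 - 8·x^3)·Dx^4  (order 4).
h: a_k = 0, 0, 3, 9/2, 6, 383/40, 16, 6583/240, 48, 10321919/120960, …
ICs: h(0) = 0, h′(0) = 0, h′′(0) = 6, h′′′(0) = 27.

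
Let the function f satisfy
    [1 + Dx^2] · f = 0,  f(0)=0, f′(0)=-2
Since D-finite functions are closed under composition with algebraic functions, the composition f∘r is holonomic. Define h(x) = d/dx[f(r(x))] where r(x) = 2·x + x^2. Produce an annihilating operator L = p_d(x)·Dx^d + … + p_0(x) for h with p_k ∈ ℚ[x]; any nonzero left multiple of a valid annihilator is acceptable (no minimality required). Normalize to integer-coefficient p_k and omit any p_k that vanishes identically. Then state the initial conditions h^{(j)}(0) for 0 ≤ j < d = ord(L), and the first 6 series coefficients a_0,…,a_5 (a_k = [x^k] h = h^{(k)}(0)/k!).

f: a_k = 0, -2, 0, 1/3, 0, -1/60, …
Substitute x→r, Dx→(1/r')Dx; clear ⇒ L₀.
h₀' ⇒ L via d/dx closure of L₀.
L = (7 + 16·x + 24·x^2 + 16·x^3 + 4·x^4) + (-3 - 3·x)·Dx + (1 + 2·x + x^2)·Dx^2  (order 2).
h: a_k = -4, -4, 8, 16, 22/3, -6, …
ICs: h(0) = -4, h′(0) = -4.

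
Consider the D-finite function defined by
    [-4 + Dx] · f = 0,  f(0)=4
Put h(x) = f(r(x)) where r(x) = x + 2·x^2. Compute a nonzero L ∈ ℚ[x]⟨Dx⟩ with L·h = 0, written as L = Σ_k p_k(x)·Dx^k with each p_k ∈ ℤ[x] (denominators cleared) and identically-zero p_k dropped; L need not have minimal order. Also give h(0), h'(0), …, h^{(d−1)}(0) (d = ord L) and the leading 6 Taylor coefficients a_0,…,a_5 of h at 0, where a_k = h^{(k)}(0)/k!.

L = (-4 - 16·x) + Dx  (order 1).
h: a_k = 4, 16, 64, 512/3, 1280/3, 13312/15, …
ICs: h(0) = 4.

f: a_k = 4, 16, 32, 128/3, 128/3, 512/15, …
f∘r: x↦r, Dx↦Dx/r' in L_f ⇒ L₀.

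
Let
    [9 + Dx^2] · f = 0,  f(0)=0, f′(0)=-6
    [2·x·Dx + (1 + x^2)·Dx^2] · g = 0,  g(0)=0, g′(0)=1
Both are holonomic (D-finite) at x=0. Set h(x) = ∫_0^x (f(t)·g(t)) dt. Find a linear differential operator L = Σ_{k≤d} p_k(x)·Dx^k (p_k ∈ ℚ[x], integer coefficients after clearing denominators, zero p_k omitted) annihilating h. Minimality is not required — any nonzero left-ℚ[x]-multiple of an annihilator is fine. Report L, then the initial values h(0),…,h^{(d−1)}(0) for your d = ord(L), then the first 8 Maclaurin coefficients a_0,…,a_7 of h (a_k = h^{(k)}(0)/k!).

L = (1170 + 3834·x^2 + 4779·x^4 + 2916·x^6 + 729·x^8)·Dx + (396·x + 1044·x^3 + 972·x^5 + 324·x^7)·Dx^2 + (220 + 768·x^2 + 1026·x^4 + 648·x^6 + 162·x^8)·Dx^3 + (44·x + 116·x^3 + 108·x^5 + 36·x^7)·Dx^4 + (10 + 38·x^2 + 55·x^4 + 36·x^6 + 9·x^8)·Dx^5  (order 5).
h: a_k = 0, 0, 0, -2, 0, 11/5, 0, -33/28, …
ICs: h(0) = 0, h′(0) = 0, h′′(0) = 0, h′′′(0) = -12, h′′′′(0) = 0.

f: a_k = 0, -6, 0, 9, 0, -81/20, 0, 243/280, …
g: a_k = 0, 1, 0, -1/3, 0, 1/5, 0, -1/7, …
h₀=f·g: eliminate ⇒ L₀, order ≤ 2·2.
∫: right-multiply L₀ by Dx.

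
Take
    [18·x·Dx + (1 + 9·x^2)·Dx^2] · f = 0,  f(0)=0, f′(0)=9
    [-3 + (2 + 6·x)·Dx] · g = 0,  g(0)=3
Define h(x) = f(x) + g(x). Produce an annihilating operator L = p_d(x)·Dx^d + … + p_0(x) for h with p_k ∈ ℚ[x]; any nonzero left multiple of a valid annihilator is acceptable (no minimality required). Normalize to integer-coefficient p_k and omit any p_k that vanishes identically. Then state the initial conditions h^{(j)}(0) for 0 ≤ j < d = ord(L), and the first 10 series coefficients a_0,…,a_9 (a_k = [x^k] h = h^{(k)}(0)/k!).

f: a_k = 0, 9, 0, -27, 0, 729/5, 0, -6561/7, 0, 6561, …
g: a_k = 3, 9/2, -27/8, 81/16, -1215/128, 5103/256, -45927/1024, 216513/2048, -8444007/32768, 42220035/65536, …
L₀ := lclm(L_f,L_g); ord L₀ ≤ 2+1.
L = (-36 - 270·x + 972·x^2 + 1458·x^3)·Dx + (-33 - 144·x + 270·x^2 + 3888·x^3 + 5103·x^4)·Dx^2 + (-2 + 18·x + 108·x^2 + 324·x^3 + 1134·x^4 + 1458·x^5)·Dx^3  (order 3).
h: a_k = 3, 27/2, -27/8, -351/16, -1215/128, 212139/1280, -45927/1024, -11921337/14336, -8444007/32768, 472201731/65536, …
ICs: h(0) = 3, h′(0) = 27/2, h′′(0) = -27/4.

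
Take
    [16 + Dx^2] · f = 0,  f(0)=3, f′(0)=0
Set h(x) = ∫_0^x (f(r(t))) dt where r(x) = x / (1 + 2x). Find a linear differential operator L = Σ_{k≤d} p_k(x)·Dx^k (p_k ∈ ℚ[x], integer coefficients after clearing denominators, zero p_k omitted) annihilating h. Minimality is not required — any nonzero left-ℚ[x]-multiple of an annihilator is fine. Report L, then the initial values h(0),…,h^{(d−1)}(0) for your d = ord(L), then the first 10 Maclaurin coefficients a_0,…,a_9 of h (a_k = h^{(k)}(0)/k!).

L = 16·Dx + (4 + 24·x + 48·x^2 + 32·x^3)·Dx^2 + (1 + 8·x + 24·x^2 + 32·x^3 + 16·x^4)·Dx^3  (order 3).
h: a_k = 0, 3, 0, -8, 24, -256/5, 256/3, -1408/15, -192/5, 602624/945, …
ICs: h(0) = 0, h′(0) = 3, h′′(0) = 0.

f: a_k = 3, 0, -24, 0, 32, 0, -256/15, 0, 512/105, 0, …
Substitute x→r, Dx→(1/r')Dx; clear ⇒ L₀.
∫: right-multiply L₀ by Dx.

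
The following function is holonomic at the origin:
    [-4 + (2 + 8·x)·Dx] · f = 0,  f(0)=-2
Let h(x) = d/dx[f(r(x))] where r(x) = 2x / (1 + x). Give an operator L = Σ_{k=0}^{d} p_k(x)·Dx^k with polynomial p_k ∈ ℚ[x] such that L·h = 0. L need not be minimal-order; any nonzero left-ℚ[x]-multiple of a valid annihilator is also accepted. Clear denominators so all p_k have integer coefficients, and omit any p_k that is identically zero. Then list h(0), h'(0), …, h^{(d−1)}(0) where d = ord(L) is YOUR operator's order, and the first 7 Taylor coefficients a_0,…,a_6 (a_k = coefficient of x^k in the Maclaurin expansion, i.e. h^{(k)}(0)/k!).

f: a_k = -2, -4, 4, -8, 20, -56, 168, …
Change of var in L_f (x↦r) gives L₀.
h=h₀': d/dx-closure on L₀ ⇒ L.
L = (-6 - 18·x) + (-1 - 10·x - 9·x^2)·Dx  (order 1).
h: a_k = -8, 48, -312, 2272, -17640, 141840, -1165080, …
ICs: h(0) = -8.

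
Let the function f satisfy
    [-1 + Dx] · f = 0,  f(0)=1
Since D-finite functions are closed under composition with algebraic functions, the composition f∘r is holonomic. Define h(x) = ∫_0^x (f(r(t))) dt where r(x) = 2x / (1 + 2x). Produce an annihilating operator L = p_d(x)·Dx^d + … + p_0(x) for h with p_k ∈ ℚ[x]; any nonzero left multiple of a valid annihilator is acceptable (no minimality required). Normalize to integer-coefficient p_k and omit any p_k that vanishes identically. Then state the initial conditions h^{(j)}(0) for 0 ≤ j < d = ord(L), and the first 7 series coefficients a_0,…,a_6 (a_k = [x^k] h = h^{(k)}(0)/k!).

f: a_k = 1, 1, 1/2, 1/6, 1/24, 1/120, 1/720, …
f∘r: x↦r, Dx↦Dx/r' in L_f ⇒ L₀.
h=∫h₀ ⇒ L = L₀·Dx.
L = -2·Dx + (1 + 4·x + 4·x^2)·Dx^2  (order 2).
h: a_k = 0, 1, 1, -2/3, 1/3, 2/15, -38/45, …
ICs: h(0) = 0, h′(0) = 1.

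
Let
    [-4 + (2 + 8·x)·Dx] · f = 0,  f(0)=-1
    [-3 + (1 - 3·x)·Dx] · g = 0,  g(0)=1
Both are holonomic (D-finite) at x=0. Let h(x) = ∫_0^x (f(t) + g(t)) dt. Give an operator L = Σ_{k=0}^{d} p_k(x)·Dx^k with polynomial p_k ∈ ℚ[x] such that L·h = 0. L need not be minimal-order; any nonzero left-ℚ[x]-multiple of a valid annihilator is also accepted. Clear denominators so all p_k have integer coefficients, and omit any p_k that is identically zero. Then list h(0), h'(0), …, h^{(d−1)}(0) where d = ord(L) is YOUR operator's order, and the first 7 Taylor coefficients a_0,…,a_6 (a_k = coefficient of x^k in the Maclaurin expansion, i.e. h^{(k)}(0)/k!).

f: a_k = -1, -2, 2, -4, 10, -28, 84, …
g: a_k = 1, 3, 9, 27, 81, 243, 729, …
Weyl lclm of L_f,L_g ⇒ L₀ (ord ≤ 2).
Integrate: L := L₀·Dx.
L = (48 + 108·x)·Dx + (-22 - 120·x - 324·x^2)·Dx^2 + (1 + 19·x + 6·x^2 - 216·x^3)·Dx^3  (order 3).
h: a_k = 0, 0, 1/2, 11/3, 23/4, 91/5, 215/6, …
ICs: h(0) = 0, h′(0) = 0, h′′(0) = 1.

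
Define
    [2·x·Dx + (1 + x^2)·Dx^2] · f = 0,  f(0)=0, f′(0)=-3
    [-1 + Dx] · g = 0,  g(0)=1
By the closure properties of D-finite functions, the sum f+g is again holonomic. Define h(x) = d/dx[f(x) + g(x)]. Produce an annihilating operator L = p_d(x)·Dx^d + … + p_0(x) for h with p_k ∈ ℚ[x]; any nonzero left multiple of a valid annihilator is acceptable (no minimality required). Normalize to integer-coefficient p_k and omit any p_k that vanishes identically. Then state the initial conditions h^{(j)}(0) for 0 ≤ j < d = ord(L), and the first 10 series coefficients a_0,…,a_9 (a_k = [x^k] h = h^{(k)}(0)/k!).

f: a_k = 0, -3, 0, 1, 0, -3/5, 0, 3/7, 0, -1/3, …
g: a_k = 1, 1, 1/2, 1/6, 1/24, 1/120, 1/720, 1/5040, 1/40320, 1/362880, …
Weyl lclm of L_f,L_g ⇒ L₀ (ord ≤ 3).
h₀' ⇒ L via d/dx closure of L₀.
L = (2 - 4·x - 2·x^2) + (-3 + 3·x + x^2 - x^3)·Dx + (1 + x + x^2 + x^3)·Dx^2  (order 2).
h: a_k = -2, 1, 7/2, 1/6, -71/24, 1/120, 2161/720, 1/5040, -120959/40320, 1/362880, …
ICs: h(0) = -2, h′(0) = 1.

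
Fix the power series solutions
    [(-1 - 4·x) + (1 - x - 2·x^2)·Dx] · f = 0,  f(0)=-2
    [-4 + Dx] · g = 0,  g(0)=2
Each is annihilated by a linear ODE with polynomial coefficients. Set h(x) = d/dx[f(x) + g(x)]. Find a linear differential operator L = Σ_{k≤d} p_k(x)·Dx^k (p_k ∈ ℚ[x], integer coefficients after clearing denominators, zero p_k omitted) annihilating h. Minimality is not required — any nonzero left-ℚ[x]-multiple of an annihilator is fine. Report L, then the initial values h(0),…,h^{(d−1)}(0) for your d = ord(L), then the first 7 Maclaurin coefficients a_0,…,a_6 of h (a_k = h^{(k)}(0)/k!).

L = (12 + 240·x + 288·x^2 + 768·x^3 + 384·x^4) + (-7 - 56·x - 160·x^2 - 160·x^3 + 160·x^4 + 128·x^5)·Dx + (1 - x + 22·x^2 - 8·x^3 - 64·x^4 - 32·x^5)·Dx^2  (order 2).
h: a_k = 6, 20, 34, -8/3, -374/3, -6716/15, -51502/45, …
ICs: h(0) = 6, h′(0) = 20.

f: a_k = -2, -2, -6, -10, -22, -42, -86, …
g: a_k = 2, 8, 16, 64/3, 64/3, 256/15, 512/45, …
f+g: L₀ = lclm(L_f,L_g), ord ≤ 1+1.
Differentiate: ansatz ord ≤ ord L₀ ⇒ L.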